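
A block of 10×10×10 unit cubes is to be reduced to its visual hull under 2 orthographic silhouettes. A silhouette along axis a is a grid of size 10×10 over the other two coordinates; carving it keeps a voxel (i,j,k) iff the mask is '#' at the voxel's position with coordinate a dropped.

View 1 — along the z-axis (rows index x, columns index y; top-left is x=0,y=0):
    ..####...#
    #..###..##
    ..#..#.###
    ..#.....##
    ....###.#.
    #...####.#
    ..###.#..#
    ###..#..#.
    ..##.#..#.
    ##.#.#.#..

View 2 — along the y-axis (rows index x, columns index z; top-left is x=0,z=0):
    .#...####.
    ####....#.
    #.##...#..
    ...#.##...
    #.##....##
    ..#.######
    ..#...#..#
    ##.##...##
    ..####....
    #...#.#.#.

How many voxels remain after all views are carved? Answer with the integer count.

remaining voxels: 227

before carving: 1000 voxels (10×10×10)
V1 z: intersect with XY mask (48 set) -- 480 left
V2 y: intersect with XZ mask (46 set) -- 227 left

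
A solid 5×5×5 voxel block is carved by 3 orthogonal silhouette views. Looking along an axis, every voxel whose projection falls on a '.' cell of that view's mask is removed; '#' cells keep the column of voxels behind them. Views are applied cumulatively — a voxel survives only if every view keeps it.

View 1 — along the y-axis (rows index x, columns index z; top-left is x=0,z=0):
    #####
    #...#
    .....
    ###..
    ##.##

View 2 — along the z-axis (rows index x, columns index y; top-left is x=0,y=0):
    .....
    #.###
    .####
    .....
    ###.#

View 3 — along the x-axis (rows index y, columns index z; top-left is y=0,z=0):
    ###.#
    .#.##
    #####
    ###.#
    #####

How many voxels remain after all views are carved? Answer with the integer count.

22 voxels

initial block: 5^3 = 125
carve view 1 (along y, XZ-mask fill 14/25): 70 voxels remain
carve view 2 (along z, XY-mask fill 12/25): 24 voxels remain
carve view 3 (along x, YZ-mask fill 21/25): 22 voxels remain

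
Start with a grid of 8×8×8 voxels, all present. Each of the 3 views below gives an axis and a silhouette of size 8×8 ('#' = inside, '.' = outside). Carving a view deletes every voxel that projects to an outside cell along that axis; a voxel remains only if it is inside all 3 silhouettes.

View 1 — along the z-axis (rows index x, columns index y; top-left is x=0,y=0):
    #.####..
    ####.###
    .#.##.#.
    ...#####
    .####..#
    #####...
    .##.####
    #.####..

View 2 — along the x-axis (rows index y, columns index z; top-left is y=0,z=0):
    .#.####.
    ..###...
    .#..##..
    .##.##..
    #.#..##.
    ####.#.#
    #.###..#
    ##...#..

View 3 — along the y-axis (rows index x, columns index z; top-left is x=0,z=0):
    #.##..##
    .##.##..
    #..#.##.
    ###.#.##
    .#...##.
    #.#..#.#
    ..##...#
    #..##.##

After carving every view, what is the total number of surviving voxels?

remaining voxels: 87

full grid |V| = 512
step 1: project along z, AND mask (42/64) → |grid| = 336
step 2: project along x, AND mask (33/64) → |grid| = 171
step 3: project along y, AND mask (34/64) → |grid| = 87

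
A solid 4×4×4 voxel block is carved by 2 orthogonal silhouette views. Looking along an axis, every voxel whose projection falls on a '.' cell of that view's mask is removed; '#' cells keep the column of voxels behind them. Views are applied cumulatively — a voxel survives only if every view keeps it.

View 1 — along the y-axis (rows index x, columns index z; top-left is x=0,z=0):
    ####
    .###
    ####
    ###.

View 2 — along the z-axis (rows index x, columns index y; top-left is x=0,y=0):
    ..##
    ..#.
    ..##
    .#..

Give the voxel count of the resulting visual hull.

start: 4×4×4 = 64 voxels
carve view 1 (along y, XZ-mask fill 14/16): 56 voxels remain
carve view 2 (along z, XY-mask fill 6/16): 22 voxels remain

22 voxels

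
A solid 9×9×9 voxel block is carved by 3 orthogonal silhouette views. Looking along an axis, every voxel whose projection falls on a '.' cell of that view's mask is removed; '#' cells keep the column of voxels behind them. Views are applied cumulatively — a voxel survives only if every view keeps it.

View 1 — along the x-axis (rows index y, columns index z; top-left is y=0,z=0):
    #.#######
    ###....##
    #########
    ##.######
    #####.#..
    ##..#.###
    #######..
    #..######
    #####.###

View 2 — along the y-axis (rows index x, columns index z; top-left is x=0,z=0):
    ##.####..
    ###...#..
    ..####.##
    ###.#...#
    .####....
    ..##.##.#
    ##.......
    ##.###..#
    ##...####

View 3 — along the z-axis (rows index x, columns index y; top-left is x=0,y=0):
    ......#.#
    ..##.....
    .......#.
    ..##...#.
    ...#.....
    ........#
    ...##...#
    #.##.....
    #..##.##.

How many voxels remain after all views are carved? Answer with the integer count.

full grid |V| = 729
step 1: project along x, AND mask (64/81) → |grid| = 576
step 2: project along y, AND mask (44/81) → |grid| = 314
step 3: project along z, AND mask (21/81) → |grid| = 88

|visual hull| = 88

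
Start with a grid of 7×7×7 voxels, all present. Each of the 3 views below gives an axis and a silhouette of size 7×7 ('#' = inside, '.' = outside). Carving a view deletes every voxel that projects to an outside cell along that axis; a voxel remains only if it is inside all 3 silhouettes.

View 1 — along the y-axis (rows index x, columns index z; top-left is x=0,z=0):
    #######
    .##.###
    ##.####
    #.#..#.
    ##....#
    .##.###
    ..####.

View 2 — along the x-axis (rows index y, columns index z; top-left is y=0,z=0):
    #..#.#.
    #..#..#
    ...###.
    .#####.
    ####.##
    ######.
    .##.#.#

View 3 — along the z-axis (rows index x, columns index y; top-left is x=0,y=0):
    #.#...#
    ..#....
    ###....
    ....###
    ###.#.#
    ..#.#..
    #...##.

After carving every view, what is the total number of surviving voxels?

initial block: 7^3 = 343
carve view 1 (along y, XZ-mask fill 33/49): 231 voxels remain
carve view 2 (along x, YZ-mask fill 30/49): 139 voxels remain
carve view 3 (along z, XY-mask fill 20/49): 51 voxels remain

remaining voxels: 51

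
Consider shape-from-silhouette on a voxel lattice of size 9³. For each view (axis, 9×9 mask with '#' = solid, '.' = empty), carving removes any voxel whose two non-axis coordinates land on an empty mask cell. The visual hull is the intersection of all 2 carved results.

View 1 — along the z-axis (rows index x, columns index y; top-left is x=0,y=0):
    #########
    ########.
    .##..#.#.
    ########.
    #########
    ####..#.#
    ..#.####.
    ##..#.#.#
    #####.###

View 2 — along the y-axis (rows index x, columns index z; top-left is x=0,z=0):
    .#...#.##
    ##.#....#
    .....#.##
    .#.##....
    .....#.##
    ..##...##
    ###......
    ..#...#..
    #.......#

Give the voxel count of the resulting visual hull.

start: 9×9×9 = 729 voxels
[1] z-view keeps 62 columns → grid now 558
[2] y-view keeps 28 columns → grid now 196

remaining voxels: 196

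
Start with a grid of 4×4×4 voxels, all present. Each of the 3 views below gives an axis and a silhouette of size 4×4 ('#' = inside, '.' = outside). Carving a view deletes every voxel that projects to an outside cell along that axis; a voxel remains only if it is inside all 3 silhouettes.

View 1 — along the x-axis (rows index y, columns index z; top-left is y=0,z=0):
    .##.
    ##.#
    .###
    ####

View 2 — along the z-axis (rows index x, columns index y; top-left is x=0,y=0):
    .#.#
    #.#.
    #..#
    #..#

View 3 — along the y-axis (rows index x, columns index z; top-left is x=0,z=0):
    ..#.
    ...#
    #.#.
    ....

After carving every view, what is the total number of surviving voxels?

voxel count = 5

start: 4×4×4 = 64 voxels
V1 x: intersect with YZ mask (12 set) -- 48 left
V2 z: intersect with XY mask (8 set) -- 24 left
V3 y: intersect with XZ mask (4 set) -- 5 left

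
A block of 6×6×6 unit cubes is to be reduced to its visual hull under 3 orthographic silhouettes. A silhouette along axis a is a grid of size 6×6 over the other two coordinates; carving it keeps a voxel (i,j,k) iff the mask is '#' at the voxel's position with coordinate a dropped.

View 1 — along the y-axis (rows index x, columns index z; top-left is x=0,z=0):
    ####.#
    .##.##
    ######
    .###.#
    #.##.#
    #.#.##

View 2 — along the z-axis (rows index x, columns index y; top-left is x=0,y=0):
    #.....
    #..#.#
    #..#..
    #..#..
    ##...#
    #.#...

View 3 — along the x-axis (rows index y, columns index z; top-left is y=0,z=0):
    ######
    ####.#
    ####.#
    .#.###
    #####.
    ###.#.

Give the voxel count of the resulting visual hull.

49 voxels

before carving: 216 voxels (6×6×6)
carve view 1 (along y, XZ-mask fill 27/36): 162 voxels remain
carve view 2 (along z, XY-mask fill 13/36): 57 voxels remain
carve view 3 (along x, YZ-mask fill 29/36): 49 voxels remain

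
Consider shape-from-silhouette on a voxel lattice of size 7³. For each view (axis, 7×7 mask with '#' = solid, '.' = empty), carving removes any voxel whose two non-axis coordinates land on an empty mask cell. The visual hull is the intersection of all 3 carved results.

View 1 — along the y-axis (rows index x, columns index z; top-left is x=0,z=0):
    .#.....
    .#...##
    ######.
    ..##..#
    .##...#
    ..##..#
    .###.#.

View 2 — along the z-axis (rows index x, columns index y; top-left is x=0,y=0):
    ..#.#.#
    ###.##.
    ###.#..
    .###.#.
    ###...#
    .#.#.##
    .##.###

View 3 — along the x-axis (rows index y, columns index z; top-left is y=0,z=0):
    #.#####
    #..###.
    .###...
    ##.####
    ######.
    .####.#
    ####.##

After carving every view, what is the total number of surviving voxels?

start: 7×7×7 = 343 voxels
V1 y: intersect with XZ mask (23 set) -- 161 left
V2 z: intersect with XY mask (29 set) -- 98 left
V3 x: intersect with YZ mask (36 set) -- 69 left

69 voxels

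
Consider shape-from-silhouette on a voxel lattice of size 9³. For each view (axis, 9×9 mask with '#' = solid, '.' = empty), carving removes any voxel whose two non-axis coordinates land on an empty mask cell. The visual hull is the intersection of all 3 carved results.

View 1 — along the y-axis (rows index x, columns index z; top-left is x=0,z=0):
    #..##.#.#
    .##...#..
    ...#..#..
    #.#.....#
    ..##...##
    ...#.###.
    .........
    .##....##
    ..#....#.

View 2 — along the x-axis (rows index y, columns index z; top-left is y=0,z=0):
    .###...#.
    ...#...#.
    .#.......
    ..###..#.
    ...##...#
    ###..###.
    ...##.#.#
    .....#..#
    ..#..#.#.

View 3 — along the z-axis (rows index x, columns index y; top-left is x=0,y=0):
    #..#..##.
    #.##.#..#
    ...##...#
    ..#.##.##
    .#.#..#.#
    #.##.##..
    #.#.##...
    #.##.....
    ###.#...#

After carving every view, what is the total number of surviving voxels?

52 voxels

initial block: 9^3 = 729
after view 1 [y-axis, 27 of 81 cells solid] → remaining = 243
after view 2 [x-axis, 29 of 81 cells solid] → remaining = 94
after view 3 [z-axis, 38 of 81 cells solid] → remaining = 52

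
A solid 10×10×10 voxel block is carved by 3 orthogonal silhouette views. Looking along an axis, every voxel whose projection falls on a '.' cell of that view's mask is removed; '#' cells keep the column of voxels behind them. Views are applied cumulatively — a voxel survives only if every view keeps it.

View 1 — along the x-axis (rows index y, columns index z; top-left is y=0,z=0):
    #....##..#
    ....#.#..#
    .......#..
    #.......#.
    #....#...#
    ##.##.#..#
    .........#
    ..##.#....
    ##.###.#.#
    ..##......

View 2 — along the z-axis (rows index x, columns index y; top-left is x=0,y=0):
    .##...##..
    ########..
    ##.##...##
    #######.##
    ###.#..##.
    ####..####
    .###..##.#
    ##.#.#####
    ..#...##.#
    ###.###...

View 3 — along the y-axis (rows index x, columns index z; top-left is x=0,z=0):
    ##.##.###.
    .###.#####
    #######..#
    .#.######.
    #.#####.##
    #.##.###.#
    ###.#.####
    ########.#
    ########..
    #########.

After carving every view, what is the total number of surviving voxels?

start: 10×10×10 = 1000 voxels
  1. axis=0 (YZ plane), |mask|=32  ⇒  voxels=320
  2. axis=2 (XY plane), |mask|=65  ⇒  voxels=190
  3. axis=1 (XZ plane), |mask|=79  ⇒  voxels=149

149 voxels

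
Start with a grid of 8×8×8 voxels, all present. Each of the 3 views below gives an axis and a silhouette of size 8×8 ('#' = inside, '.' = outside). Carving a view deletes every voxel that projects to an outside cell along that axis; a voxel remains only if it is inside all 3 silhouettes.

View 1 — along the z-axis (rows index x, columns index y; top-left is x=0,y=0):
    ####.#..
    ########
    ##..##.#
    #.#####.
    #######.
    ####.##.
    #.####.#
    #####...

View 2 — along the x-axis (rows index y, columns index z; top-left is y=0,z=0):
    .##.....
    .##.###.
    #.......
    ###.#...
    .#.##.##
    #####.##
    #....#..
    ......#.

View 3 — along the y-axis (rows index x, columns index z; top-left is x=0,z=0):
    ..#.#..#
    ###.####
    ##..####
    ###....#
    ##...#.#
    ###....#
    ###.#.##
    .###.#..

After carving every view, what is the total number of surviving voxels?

114 voxels

initial block: 8^3 = 512
after view 1 [z-axis, 48 of 64 cells solid] → remaining = 384
after view 2 [x-axis, 27 of 64 cells solid] → remaining = 171
after view 3 [y-axis, 38 of 64 cells solid] → remaining = 114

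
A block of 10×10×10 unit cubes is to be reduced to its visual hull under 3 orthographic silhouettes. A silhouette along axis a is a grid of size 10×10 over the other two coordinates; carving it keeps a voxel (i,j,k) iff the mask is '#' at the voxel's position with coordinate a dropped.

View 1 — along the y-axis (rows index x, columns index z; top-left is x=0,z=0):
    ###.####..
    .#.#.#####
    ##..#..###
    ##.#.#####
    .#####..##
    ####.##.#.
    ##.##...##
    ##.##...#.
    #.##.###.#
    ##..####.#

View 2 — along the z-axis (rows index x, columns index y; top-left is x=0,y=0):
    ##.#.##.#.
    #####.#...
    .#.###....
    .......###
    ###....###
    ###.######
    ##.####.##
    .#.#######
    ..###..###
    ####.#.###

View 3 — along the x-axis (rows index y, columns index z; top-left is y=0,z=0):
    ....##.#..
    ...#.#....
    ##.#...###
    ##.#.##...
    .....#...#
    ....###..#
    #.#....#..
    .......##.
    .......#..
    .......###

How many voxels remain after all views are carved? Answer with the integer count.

full grid |V| = 1000
[1] y-view keeps 67 columns → grid now 670
[2] z-view keeps 64 columns → grid now 423
[3] x-view keeps 31 columns → grid now 120

120 voxels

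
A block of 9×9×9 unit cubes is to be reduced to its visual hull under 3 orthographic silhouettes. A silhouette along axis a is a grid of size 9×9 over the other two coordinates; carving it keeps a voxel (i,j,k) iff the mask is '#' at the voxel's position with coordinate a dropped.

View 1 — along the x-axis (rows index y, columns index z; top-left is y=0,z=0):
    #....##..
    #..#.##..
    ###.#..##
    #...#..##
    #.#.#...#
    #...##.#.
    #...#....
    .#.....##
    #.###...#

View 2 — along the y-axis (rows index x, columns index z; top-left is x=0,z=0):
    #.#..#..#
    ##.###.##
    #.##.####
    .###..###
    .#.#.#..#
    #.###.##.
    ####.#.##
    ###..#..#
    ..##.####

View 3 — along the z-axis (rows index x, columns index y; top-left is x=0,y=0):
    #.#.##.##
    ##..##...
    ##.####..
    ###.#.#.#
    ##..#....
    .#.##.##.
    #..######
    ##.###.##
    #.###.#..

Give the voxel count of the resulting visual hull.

full grid |V| = 729
step 1: project along x, AND mask (35/81) → |grid| = 315
step 2: project along y, AND mask (52/81) → |grid| = 198
step 3: project along z, AND mask (49/81) → |grid| = 115

|visual hull| = 115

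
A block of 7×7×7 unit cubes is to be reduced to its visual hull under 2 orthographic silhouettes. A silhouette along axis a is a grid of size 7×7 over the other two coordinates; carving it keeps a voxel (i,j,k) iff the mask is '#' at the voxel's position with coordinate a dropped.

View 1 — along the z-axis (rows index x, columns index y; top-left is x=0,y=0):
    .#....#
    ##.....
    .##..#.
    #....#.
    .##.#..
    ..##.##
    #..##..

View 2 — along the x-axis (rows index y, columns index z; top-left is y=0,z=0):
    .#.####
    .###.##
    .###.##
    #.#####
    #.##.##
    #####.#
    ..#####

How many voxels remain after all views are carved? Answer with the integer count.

voxel count = 100

initial block: 7^3 = 343
V1 z: intersect with XY mask (19 set) -- 133 left
V2 x: intersect with YZ mask (37 set) -- 100 left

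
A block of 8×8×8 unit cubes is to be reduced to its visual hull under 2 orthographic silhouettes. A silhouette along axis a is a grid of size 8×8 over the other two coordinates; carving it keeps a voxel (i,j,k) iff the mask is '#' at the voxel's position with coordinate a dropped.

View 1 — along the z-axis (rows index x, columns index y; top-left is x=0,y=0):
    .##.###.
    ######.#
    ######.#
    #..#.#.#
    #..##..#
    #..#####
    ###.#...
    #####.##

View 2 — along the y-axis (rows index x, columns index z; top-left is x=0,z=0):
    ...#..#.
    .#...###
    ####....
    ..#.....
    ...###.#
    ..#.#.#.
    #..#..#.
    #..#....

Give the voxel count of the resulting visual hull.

remaining voxels: 130

initial block: 8^3 = 512
  1. axis=2 (XY plane), |mask|=44  ⇒  voxels=352
  2. axis=1 (XZ plane), |mask|=23  ⇒  voxels=130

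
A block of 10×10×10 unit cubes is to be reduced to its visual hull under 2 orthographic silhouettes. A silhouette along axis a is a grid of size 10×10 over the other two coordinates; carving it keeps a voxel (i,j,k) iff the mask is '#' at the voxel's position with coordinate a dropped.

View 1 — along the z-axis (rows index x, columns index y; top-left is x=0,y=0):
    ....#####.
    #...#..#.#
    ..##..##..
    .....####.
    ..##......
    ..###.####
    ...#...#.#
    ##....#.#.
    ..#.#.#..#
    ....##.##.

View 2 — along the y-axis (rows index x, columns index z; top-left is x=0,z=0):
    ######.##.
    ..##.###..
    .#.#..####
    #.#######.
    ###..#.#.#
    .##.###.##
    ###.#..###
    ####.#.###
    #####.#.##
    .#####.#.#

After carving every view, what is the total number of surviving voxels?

initial block: 10^3 = 1000
[1] z-view keeps 41 columns → grid now 410
[2] y-view keeps 70 columns → grid now 290

290 voxels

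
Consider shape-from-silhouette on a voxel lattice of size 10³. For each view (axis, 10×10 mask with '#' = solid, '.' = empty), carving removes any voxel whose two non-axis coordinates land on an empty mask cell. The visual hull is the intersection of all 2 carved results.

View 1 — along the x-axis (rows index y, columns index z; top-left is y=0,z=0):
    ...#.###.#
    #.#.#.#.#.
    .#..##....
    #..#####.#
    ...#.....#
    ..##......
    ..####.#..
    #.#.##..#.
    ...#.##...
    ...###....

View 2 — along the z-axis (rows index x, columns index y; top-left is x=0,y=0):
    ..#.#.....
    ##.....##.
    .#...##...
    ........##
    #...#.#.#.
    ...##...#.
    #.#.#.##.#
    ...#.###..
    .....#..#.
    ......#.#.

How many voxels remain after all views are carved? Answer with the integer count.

before carving: 1000 voxels (10×10×10)
carve view 1 (along x, YZ-mask fill 40/100): 400 voxels remain
carve view 2 (along z, XY-mask fill 32/100): 123 voxels remain

|visual hull| = 123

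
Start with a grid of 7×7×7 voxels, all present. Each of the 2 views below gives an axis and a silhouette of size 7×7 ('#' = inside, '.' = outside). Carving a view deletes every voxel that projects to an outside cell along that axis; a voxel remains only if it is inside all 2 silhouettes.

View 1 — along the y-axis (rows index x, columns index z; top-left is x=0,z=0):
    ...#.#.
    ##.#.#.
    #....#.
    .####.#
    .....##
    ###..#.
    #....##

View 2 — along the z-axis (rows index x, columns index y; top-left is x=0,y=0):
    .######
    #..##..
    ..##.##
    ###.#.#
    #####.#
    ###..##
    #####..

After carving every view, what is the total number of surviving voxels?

full grid |V| = 343
[1] y-view keeps 22 columns → grid now 154
[2] z-view keeps 34 columns → grid now 104

104 voxels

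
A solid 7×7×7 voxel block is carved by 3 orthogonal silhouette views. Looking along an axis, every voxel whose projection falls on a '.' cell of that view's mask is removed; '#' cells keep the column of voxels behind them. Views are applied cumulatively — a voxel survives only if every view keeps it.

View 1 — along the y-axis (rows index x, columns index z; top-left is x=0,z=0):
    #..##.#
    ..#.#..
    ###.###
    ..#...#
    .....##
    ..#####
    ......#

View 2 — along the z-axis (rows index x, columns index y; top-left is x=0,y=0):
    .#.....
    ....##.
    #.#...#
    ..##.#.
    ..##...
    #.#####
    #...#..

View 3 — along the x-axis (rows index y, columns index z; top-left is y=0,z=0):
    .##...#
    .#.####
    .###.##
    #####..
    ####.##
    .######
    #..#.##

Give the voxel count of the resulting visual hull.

remaining voxels: 46

start: 7×7×7 = 343 voxels
after view 1 [y-axis, 22 of 49 cells solid] → remaining = 154
after view 2 [z-axis, 19 of 49 cells solid] → remaining = 68
after view 3 [x-axis, 34 of 49 cells solid] → remaining = 46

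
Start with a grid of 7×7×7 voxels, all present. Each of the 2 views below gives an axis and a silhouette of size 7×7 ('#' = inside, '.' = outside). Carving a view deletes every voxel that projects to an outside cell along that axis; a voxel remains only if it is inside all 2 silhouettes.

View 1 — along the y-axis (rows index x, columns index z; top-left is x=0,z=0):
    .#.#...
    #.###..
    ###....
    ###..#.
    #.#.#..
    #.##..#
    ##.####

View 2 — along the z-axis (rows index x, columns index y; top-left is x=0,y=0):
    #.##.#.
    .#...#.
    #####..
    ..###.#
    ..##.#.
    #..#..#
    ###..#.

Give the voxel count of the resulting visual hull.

remaining voxels: 92

initial block: 7^3 = 343
V1 y: intersect with XZ mask (26 set) -- 182 left
V2 z: intersect with XY mask (25 set) -- 92 left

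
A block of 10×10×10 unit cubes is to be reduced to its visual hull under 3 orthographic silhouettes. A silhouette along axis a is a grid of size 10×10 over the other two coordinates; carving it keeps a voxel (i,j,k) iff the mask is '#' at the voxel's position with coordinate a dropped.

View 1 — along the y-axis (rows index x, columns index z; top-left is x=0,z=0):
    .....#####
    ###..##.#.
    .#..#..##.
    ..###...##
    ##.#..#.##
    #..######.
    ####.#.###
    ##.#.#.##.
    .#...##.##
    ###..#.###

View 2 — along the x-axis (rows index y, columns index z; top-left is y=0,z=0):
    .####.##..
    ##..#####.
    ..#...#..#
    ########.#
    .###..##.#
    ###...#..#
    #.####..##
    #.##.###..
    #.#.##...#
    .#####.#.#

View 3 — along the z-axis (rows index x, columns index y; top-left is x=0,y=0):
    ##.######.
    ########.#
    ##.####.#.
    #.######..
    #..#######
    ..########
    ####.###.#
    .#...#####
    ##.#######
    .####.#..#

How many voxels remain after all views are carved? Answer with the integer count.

before carving: 1000 voxels (10×10×10)
after view 1 [y-axis, 59 of 100 cells solid] → remaining = 590
after view 2 [x-axis, 61 of 100 cells solid] → remaining = 337
after view 3 [z-axis, 76 of 100 cells solid] → remaining = 263

263 voxels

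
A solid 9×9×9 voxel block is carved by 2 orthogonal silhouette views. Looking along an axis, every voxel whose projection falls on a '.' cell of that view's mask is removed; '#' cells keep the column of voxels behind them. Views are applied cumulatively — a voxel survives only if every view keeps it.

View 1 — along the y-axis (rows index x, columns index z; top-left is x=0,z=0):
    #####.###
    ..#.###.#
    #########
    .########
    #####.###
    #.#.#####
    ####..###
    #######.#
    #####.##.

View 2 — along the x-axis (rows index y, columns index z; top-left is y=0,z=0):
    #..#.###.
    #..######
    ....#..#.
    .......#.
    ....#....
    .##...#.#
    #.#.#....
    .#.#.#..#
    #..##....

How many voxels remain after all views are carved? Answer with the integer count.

222 voxels

initial block: 9^3 = 729
  1. axis=1 (XZ plane), |mask|=67  ⇒  voxels=603
  2. axis=0 (YZ plane), |mask|=30  ⇒  voxels=222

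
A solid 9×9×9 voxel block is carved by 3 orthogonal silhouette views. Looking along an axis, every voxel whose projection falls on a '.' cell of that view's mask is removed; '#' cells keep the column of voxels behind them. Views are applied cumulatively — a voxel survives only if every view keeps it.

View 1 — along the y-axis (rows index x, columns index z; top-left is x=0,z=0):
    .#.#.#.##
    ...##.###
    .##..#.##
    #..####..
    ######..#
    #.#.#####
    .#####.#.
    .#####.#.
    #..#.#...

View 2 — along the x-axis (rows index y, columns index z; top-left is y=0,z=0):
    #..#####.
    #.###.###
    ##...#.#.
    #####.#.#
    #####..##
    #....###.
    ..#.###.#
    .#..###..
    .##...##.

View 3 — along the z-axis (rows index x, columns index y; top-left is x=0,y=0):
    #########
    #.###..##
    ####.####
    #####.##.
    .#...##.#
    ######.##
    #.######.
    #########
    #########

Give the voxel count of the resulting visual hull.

voxel count = 203

before carving: 729 voxels (9×9×9)
  1. axis=1 (XZ plane), |mask|=49  ⇒  voxels=441
  2. axis=0 (YZ plane), |mask|=48  ⇒  voxels=255
  3. axis=2 (XY plane), |mask|=67  ⇒  voxels=203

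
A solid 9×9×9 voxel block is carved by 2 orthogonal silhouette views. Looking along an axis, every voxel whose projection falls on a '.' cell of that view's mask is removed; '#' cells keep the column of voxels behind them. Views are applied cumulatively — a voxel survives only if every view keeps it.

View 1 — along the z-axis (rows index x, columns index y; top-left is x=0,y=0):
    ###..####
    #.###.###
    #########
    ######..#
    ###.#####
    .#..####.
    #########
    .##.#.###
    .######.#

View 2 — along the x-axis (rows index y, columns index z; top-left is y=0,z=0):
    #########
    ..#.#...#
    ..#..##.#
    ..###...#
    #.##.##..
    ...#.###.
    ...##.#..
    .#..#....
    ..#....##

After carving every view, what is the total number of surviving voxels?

start: 9×9×9 = 729 voxels
step 1: project along z, AND mask (65/81) → |grid| = 585
step 2: project along x, AND mask (37/81) → |grid| = 260

|visual hull| = 260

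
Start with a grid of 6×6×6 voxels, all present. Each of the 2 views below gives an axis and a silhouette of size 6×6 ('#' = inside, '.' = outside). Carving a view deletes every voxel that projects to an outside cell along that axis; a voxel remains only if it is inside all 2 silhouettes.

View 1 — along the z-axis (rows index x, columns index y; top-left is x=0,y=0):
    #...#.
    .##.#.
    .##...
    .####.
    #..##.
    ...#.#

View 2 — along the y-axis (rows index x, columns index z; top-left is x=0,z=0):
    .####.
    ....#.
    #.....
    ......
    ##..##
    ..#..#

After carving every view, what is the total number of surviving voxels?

start: 6×6×6 = 216 voxels
carve view 1 (along z, XY-mask fill 16/36): 96 voxels remain
carve view 2 (along y, XZ-mask fill 12/36): 29 voxels remain

remaining voxels: 29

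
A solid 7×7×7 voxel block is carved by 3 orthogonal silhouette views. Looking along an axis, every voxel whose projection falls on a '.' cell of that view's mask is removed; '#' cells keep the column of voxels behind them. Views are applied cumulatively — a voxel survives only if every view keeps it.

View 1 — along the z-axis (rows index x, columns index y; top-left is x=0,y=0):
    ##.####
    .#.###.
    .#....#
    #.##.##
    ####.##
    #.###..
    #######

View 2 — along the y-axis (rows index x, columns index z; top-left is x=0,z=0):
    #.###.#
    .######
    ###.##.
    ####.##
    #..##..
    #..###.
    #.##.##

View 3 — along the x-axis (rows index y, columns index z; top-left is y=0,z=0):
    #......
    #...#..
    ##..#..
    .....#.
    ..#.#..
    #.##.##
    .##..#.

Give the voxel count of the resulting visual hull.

59 voxels

start: 7×7×7 = 343 voxels
[1] z-view keeps 34 columns → grid now 238
[2] y-view keeps 34 columns → grid now 163
[3] x-view keeps 17 columns → grid now 59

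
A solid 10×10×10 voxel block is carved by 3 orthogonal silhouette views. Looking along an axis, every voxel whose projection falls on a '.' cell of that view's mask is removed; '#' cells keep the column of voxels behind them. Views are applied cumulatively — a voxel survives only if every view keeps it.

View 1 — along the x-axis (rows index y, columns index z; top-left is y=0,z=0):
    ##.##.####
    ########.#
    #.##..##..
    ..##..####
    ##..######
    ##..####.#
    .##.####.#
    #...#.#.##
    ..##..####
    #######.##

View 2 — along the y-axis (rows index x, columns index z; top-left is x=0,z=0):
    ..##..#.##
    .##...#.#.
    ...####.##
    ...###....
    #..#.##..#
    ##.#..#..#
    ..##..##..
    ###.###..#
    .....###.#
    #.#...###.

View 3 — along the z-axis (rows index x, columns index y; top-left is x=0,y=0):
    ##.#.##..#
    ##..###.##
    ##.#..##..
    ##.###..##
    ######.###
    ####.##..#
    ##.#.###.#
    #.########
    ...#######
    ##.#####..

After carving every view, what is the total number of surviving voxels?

253 voxels

full grid |V| = 1000
carve view 1 (along x, YZ-mask fill 70/100): 700 voxels remain
carve view 2 (along y, XZ-mask fill 48/100): 350 voxels remain
carve view 3 (along z, XY-mask fill 71/100): 253 voxels remain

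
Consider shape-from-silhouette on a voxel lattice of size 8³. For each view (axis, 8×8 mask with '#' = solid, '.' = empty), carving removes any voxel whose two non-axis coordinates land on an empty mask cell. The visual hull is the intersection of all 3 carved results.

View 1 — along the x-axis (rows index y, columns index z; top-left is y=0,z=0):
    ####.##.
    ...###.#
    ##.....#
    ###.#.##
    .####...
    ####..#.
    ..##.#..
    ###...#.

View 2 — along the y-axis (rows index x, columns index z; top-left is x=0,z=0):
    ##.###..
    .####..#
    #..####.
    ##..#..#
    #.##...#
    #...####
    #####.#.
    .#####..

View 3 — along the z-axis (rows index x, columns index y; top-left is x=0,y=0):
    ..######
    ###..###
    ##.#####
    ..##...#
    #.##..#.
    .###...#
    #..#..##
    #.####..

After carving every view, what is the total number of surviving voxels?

initial block: 8^3 = 512
step 1: project along x, AND mask (35/64) → |grid| = 280
step 2: project along y, AND mask (39/64) → |grid| = 171
step 3: project along z, AND mask (39/64) → |grid| = 110

remaining voxels: 110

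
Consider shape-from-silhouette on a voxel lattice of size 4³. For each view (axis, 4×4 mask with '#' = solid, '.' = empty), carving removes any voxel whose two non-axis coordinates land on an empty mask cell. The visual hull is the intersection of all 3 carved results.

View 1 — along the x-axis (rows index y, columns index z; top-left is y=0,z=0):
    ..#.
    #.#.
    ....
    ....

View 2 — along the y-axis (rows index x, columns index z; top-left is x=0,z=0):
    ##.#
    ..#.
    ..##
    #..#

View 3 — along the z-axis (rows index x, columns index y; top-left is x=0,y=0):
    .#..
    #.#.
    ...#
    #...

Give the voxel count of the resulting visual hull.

2 voxels

full grid |V| = 64
carve view 1 (along x, YZ-mask fill 3/16): 12 voxels remain
carve view 2 (along y, XZ-mask fill 8/16): 6 voxels remain
carve view 3 (along z, XY-mask fill 5/16): 2 voxels remain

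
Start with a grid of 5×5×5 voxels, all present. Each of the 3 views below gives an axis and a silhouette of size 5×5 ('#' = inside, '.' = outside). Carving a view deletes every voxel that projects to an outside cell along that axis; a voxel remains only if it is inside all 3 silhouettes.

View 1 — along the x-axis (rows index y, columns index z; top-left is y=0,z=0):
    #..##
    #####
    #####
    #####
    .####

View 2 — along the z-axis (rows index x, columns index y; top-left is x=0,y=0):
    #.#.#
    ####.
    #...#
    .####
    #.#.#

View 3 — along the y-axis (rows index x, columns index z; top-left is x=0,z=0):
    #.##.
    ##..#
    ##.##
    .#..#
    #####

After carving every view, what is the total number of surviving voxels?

full grid |V| = 125
after view 1 [x-axis, 22 of 25 cells solid] → remaining = 110
after view 2 [z-axis, 16 of 25 cells solid] → remaining = 68
after view 3 [y-axis, 17 of 25 cells solid] → remaining = 44

remaining voxels: 44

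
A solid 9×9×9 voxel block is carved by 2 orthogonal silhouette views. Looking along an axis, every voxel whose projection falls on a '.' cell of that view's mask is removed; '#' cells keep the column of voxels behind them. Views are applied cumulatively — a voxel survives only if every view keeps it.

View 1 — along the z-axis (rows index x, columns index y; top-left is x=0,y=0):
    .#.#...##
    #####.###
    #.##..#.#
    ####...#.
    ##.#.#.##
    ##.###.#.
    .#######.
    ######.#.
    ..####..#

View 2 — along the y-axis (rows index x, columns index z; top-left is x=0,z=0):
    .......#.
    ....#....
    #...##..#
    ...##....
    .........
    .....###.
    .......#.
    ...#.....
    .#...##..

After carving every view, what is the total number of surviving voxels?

before carving: 729 voxels (9×9×9)
[1] z-view keeps 53 columns → grid now 477
[2] y-view keeps 16 columns → grid now 89

89 voxels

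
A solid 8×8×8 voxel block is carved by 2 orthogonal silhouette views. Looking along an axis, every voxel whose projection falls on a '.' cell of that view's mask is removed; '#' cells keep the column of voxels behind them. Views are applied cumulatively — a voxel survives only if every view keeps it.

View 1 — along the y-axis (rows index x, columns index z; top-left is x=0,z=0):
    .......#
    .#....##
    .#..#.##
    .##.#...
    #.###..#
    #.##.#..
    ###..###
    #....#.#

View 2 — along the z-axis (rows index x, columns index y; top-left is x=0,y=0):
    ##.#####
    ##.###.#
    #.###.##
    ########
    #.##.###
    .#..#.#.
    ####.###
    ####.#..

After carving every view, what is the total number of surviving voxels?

|visual hull| = 172

start: 8×8×8 = 512 voxels
step 1: project along y, AND mask (29/64) → |grid| = 232
step 2: project along z, AND mask (48/64) → |grid| = 172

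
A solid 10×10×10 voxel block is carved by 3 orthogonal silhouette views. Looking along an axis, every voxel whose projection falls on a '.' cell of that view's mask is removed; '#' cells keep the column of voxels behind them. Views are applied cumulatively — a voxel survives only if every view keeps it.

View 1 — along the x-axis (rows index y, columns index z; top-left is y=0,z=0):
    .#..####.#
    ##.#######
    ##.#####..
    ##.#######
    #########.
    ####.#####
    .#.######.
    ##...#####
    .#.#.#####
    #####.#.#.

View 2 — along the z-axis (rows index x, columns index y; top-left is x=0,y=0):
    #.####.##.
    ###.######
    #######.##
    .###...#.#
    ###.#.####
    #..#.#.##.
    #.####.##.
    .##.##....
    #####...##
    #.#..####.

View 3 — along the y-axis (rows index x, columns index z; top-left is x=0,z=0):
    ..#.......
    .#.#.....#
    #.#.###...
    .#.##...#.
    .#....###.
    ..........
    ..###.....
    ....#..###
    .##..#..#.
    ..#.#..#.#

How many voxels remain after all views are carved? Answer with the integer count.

|visual hull| = 159

initial block: 10^3 = 1000
carve view 1 (along x, YZ-mask fill 77/100): 770 voxels remain
carve view 2 (along z, XY-mask fill 67/100): 513 voxels remain
carve view 3 (along y, XZ-mask fill 32/100): 159 voxels remain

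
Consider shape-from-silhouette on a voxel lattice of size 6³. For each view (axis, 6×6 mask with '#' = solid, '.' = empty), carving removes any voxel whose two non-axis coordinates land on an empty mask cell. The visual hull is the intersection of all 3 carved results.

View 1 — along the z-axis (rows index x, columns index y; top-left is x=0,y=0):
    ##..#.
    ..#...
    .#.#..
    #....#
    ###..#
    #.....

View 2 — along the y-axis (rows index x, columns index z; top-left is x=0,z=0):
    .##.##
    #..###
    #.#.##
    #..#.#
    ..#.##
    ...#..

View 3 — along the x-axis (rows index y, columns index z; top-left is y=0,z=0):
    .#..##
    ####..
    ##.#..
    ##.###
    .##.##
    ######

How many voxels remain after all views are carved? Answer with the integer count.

full grid |V| = 216
after view 1 [z-axis, 13 of 36 cells solid] → remaining = 78
after view 2 [y-axis, 19 of 36 cells solid] → remaining = 43
after view 3 [x-axis, 25 of 36 cells solid] → remaining = 26

voxel count = 26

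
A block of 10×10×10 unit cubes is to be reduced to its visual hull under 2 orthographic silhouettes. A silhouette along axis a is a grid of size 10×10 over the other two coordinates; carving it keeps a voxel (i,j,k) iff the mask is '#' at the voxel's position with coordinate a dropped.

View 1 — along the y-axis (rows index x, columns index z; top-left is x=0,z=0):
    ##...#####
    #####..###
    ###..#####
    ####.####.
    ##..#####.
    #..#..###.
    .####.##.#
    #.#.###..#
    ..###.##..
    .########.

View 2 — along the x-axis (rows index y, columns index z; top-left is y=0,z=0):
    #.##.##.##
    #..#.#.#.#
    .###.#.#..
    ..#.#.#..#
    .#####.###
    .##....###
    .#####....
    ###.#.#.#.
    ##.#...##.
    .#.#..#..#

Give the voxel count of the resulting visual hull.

before carving: 1000 voxels (10×10×10)
carve view 1 (along y, XZ-mask fill 69/100): 690 voxels remain
carve view 2 (along x, YZ-mask fill 54/100): 368 voxels remain

368 voxels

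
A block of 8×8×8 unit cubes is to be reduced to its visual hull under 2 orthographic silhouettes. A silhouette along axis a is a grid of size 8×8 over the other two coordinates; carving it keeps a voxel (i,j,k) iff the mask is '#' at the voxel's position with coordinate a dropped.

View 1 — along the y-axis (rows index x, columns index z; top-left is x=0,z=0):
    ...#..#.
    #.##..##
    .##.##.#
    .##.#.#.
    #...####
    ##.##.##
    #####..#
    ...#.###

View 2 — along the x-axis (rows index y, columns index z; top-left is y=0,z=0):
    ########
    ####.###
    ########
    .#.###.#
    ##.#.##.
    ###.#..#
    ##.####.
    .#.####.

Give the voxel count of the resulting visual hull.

voxel count = 224

start: 8×8×8 = 512 voxels
V1 y: intersect with XZ mask (37 set) -- 296 left
V2 x: intersect with YZ mask (49 set) -- 224 left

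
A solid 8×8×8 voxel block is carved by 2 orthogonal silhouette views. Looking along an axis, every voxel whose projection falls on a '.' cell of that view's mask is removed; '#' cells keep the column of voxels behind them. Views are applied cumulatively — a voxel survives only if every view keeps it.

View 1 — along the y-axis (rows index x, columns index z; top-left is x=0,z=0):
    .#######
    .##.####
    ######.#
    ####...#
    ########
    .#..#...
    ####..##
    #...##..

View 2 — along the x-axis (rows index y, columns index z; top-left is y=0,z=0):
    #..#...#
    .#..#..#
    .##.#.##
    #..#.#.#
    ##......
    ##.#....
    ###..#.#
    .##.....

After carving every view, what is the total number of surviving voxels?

|visual hull| = 156

full grid |V| = 512
after view 1 [y-axis, 44 of 64 cells solid] → remaining = 352
after view 2 [x-axis, 27 of 64 cells solid] → remaining = 156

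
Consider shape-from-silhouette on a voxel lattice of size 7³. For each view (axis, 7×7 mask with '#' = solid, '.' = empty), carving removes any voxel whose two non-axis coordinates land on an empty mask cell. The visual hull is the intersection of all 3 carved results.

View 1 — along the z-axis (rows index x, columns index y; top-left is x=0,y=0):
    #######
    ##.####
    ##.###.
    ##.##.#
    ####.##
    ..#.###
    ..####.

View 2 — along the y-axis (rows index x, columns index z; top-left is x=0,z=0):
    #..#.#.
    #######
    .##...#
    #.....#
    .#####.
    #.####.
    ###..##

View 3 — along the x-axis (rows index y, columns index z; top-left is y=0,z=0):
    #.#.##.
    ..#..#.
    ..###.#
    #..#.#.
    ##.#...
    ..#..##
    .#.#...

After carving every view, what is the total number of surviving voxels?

67 voxels

start: 7×7×7 = 343 voxels
step 1: project along z, AND mask (37/49) → |grid| = 259
step 2: project along y, AND mask (30/49) → |grid| = 158
step 3: project along x, AND mask (21/49) → |grid| = 67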